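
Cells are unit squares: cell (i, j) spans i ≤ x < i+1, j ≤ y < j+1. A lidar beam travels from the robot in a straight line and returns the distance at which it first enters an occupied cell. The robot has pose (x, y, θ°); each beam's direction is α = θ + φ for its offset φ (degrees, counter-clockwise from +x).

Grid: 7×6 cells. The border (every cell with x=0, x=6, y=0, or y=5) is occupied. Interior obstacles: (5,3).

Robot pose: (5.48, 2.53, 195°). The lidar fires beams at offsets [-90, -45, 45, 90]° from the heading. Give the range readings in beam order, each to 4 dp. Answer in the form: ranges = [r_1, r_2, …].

beam 1: φ=-90°, α=105°
  direction (-0.2588, 0.9659); cell (5,2); t to first gridline: x 1.8546, y 0.4866 (then +3.8637 / +1.0353)
    (5,3) via y @ 0.4866  # hit
  → r_1 = 0.4866
beam 2: φ=-45°, α=150°
  direction (-0.8660, 0.5000); cell (5,2); t to first gridline: x 0.5543, y 0.9400 (then +1.1547 / +2.0000)
    (4,2) via x @ 0.5543
    (4,3) via y @ 0.9400
    (3,3) via x @ 1.7090
    (2,3) via x @ 2.8637
    (2,4) via y @ 2.9400
    (1,4) via x @ 4.0184
    (1,5) via y @ 4.9400  # hit
  → r_2 = 4.9400
beam 3: φ=45°, α=240°
  direction (-0.5000, -0.8660); cell (5,2); t to first gridline: x 0.9600, y 0.6120 (then +2.0000 / +1.1547)
    (5,1) via y @ 0.6120
    (4,1) via x @ 0.9600
    (4,0) via y @ 1.7667  # hit
  → r_3 = 1.7667
beam 4: φ=90°, α=285°
  direction (0.2588, -0.9659); cell (5,2); t to first gridline: x 2.0091, y 0.5487 (then +3.8637 / +1.0353)
    (5,1) via y @ 0.5487
    (5,0) via y @ 1.5840  # hit
  → r_4 = 1.5840

ranges = [0.4866, 4.9400, 1.7667, 1.5840]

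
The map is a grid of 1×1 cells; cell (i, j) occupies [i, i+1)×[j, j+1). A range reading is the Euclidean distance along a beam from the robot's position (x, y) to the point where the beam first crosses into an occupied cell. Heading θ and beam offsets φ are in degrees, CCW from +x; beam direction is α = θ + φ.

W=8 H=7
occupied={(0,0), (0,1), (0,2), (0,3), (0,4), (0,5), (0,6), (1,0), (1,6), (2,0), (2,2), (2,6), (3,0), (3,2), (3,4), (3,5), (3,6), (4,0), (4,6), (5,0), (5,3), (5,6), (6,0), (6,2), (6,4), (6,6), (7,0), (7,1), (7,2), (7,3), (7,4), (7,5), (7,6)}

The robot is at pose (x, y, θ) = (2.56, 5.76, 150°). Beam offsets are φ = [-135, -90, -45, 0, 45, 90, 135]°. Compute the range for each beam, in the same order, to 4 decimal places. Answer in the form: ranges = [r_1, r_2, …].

ranges = [0.4555, 0.2771, 0.2485, 0.4800, 1.6150, 3.1200, 1.7000]

beam 1: φ=-135°, α=15°
  cosα=0.9659 sinα=0.2588 | (2,5) | tMaxX 0.4555 tMaxY 0.9273 | tΔX 1.0353 tΔY 3.8637
    t=0.4555 [x] (3,5) — stop
  → r_1 = 0.4555
beam 2: φ=-90°, α=60°
  cosα=0.5000 sinα=0.8660 | (2,5) | tMaxX 0.8800 tMaxY 0.2771 | tΔX 2.0000 tΔY 1.1547
    t=0.2771 [y] (2,6) — stop
  → r_2 = 0.2771
beam 3: φ=-45°, α=105°
  cosα=-0.2588 sinα=0.9659 | (2,5) | tMaxX 2.1637 tMaxY 0.2485 | tΔX 3.8637 tΔY 1.0353
    t=0.2485 [y] (2,6) — stop
  → r_3 = 0.2485
beam 4: φ=0°, α=150°
  cosα=-0.8660 sinα=0.5000 | (2,5) | tMaxX 0.6466 tMaxY 0.4800 | tΔX 1.1547 tΔY 2.0000
    t=0.4800 [y] (2,6) — stop
  → r_4 = 0.4800
beam 5: φ=45°, α=195°
  cosα=-0.9659 sinα=-0.2588 | (2,5) | tMaxX 0.5798 tMaxY 2.9364 | tΔX 1.0353 tΔY 3.8637
    t=0.5798 [x] (1,5)
    t=1.6150 [x] (0,5) — stop
  → r_5 = 1.6150
beam 6: φ=90°, α=240°
  cosα=-0.5000 sinα=-0.8660 | (2,5) | tMaxX 1.1200 tMaxY 0.8776 | tΔX 2.0000 tΔY 1.1547
    t=0.8776 [y] (2,4)
    t=1.1200 [x] (1,4)
    t=2.0323 [y] (1,3)
    t=3.1200 [x] (0,3) — stop
  → r_6 = 3.1200
beam 7: φ=135°, α=285°
  cosα=0.2588 sinα=-0.9659 | (2,5) | tMaxX 1.7000 tMaxY 0.7868 | tΔX 3.8637 tΔY 1.0353
    t=0.7868 [y] (2,4)
    t=1.7000 [x] (3,4) — stop
  → r_7 = 1.7000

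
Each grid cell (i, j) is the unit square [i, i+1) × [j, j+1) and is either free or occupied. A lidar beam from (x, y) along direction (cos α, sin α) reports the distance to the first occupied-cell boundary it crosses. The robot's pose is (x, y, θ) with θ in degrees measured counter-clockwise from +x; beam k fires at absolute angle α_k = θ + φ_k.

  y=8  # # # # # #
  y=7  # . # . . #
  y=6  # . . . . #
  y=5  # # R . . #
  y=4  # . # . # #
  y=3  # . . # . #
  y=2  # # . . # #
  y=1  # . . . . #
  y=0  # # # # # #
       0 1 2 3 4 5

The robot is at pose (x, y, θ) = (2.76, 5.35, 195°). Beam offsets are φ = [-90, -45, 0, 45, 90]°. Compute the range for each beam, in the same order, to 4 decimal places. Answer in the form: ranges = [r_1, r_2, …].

beam 1: φ=-90°, α=105°
  dir = (cos 105°, sin 105°) = (-0.2588, 0.9659); from cell (2,5)
  next x-line at t=2.9364, next y-line at t=0.6729; Δt_x=3.8637, Δt_y=1.0353
    y: enter (2,6) at t=0.6729
    y: enter (2,7) at t=1.7082 ← occupied
  → r_1 = 1.7082
beam 2: φ=-45°, α=150°
  dir = (cos 150°, sin 150°) = (-0.8660, 0.5000); from cell (2,5)
  next x-line at t=0.8776, next y-line at t=1.3000; Δt_x=1.1547, Δt_y=2.0000
    x: enter (1,5) at t=0.8776 ← occupied
  → r_2 = 0.8776
beam 3: φ=0°, α=195°
  dir = (cos 195°, sin 195°) = (-0.9659, -0.2588); from cell (2,5)
  next x-line at t=0.7868, next y-line at t=1.3523; Δt_x=1.0353, Δt_y=3.8637
    x: enter (1,5) at t=0.7868 ← occupied
  → r_3 = 0.7868
beam 4: φ=45°, α=240°
  dir = (cos 240°, sin 240°) = (-0.5000, -0.8660); from cell (2,5)
  next x-line at t=1.5200, next y-line at t=0.4041; Δt_x=2.0000, Δt_y=1.1547
    y: enter (2,4) at t=0.4041 ← occupied
  → r_4 = 0.4041
beam 5: φ=90°, α=285°
  dir = (cos 285°, sin 285°) = (0.2588, -0.9659); from cell (2,5)
  next x-line at t=0.9273, next y-line at t=0.3623; Δt_x=3.8637, Δt_y=1.0353
    y: enter (2,4) at t=0.3623 ← occupied
  → r_5 = 0.3623

ranges = [1.7082, 0.8776, 0.7868, 0.4041, 0.3623]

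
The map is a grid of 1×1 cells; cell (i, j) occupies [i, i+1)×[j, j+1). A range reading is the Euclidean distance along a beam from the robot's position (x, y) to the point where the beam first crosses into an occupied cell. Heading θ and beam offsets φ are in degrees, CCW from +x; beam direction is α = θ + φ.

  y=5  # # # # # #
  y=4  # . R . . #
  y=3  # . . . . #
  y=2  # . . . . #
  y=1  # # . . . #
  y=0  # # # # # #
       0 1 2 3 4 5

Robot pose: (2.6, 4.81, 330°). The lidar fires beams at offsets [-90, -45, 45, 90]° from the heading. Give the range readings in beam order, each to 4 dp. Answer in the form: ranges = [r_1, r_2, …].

beam 1: φ=-90°, α=240°
  cosα=-0.5000 sinα=-0.8660 | (2,4) | tMaxX 1.2000 tMaxY 0.9353 | tΔX 2.0000 tΔY 1.1547
    t=0.9353 [y] (2,3)
    t=1.2000 [x] (1,3)
    t=2.0900 [y] (1,2)
    t=3.2000 [x] (0,2) — stop
  → r_1 = 3.2000
beam 2: φ=-45°, α=285°
  cosα=0.2588 sinα=-0.9659 | (2,4) | tMaxX 1.5455 tMaxY 0.8386 | tΔX 3.8637 tΔY 1.0353
    t=0.8386 [y] (2,3)
    t=1.5455 [x] (3,3)
    t=1.8738 [y] (3,2)
    t=2.9091 [y] (3,1)
    t=3.9444 [y] (3,0) — stop
  → r_2 = 3.9444
beam 3: φ=45°, α=15°
  cosα=0.9659 sinα=0.2588 | (2,4) | tMaxX 0.4141 tMaxY 0.7341 | tΔX 1.0353 tΔY 3.8637
    t=0.4141 [x] (3,4)
    t=0.7341 [y] (3,5) — stop
  → r_3 = 0.7341
beam 4: φ=90°, α=60°
  cosα=0.5000 sinα=0.8660 | (2,4) | tMaxX 0.8000 tMaxY 0.2194 | tΔX 2.0000 tΔY 1.1547
    t=0.2194 [y] (2,5) — stop
  → r_4 = 0.2194

ranges = [3.2000, 3.9444, 0.7341, 0.2194]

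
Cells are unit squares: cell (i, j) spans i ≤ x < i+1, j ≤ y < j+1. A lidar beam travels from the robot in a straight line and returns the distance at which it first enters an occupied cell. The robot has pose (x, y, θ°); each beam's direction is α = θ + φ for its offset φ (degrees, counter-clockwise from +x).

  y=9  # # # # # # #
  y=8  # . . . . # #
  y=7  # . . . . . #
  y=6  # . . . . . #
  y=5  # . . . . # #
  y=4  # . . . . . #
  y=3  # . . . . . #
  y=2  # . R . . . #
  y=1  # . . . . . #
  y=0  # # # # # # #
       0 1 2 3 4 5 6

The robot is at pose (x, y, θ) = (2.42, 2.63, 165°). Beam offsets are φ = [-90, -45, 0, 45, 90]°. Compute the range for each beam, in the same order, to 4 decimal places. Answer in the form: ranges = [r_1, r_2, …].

ranges = [6.5947, 2.8400, 1.4701, 1.6397, 1.6875]

beam 1: φ=-90°, α=75°
  cosα=0.2588 sinα=0.9659 | (2,2) | tMaxX 2.2409 tMaxY 0.3831 | tΔX 3.8637 tΔY 1.0353
    t=0.3831 [y] (2,3)
    t=1.4183 [y] (2,4)
    t=2.2409 [x] (3,4)
    t=2.4536 [y] (3,5)
    t=3.4889 [y] (3,6)
    t=4.5242 [y] (3,7)
    t=5.5594 [y] (3,8)
    t=6.1047 [x] (4,8)
    t=6.5947 [y] (4,9) — stop
  → r_1 = 6.5947
beam 2: φ=-45°, α=120°
  cosα=-0.5000 sinα=0.8660 | (2,2) | tMaxX 0.8400 tMaxY 0.4272 | tΔX 2.0000 tΔY 1.1547
    t=0.4272 [y] (2,3)
    t=0.8400 [x] (1,3)
    t=1.5819 [y] (1,4)
    t=2.7366 [y] (1,5)
    t=2.8400 [x] (0,5) — stop
  → r_2 = 2.8400
beam 3: φ=0°, α=165°
  cosα=-0.9659 sinα=0.2588 | (2,2) | tMaxX 0.4348 tMaxY 1.4296 | tΔX 1.0353 tΔY 3.8637
    t=0.4348 [x] (1,2)
    t=1.4296 [y] (1,3)
    t=1.4701 [x] (0,3) — stop
  → r_3 = 1.4701
beam 4: φ=45°, α=210°
  cosα=-0.8660 sinα=-0.5000 | (2,2) | tMaxX 0.4850 tMaxY 1.2600 | tΔX 1.1547 tΔY 2.0000
    t=0.4850 [x] (1,2)
    t=1.2600 [y] (1,1)
    t=1.6397 [x] (0,1) — stop
  → r_4 = 1.6397
beam 5: φ=90°, α=255°
  cosα=-0.2588 sinα=-0.9659 | (2,2) | tMaxX 1.6228 tMaxY 0.6522 | tΔX 3.8637 tΔY 1.0353
    t=0.6522 [y] (2,1)
    t=1.6228 [x] (1,1)
    t=1.6875 [y] (1,0) — stop
  → r_5 = 1.6875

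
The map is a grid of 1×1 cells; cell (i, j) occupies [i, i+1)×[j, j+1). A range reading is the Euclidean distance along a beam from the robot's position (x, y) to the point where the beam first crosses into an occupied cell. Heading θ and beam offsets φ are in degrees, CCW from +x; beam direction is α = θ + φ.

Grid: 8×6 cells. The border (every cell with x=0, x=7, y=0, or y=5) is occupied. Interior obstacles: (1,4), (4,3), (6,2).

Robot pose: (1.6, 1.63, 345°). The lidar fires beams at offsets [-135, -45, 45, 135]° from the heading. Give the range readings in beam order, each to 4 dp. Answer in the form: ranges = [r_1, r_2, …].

ranges = [0.6928, 0.7275, 2.7713, 1.2000]

beam 1: φ=-135°, α=210°
  cosα=-0.8660 sinα=-0.5000 | (1,1) | tMaxX 0.6928 tMaxY 1.2600 | tΔX 1.1547 tΔY 2.0000
    t=0.6928 [x] (0,1) — stop
  → r_1 = 0.6928
beam 2: φ=-45°, α=300°
  cosα=0.5000 sinα=-0.8660 | (1,1) | tMaxX 0.8000 tMaxY 0.7275 | tΔX 2.0000 tΔY 1.1547
    t=0.7275 [y] (1,0) — stop
  → r_2 = 0.7275
beam 3: φ=45°, α=30°
  cosα=0.8660 sinα=0.5000 | (1,1) | tMaxX 0.4619 tMaxY 0.7400 | tΔX 1.1547 tΔY 2.0000
    t=0.4619 [x] (2,1)
    t=0.7400 [y] (2,2)
    t=1.6166 [x] (3,2)
    t=2.7400 [y] (3,3)
    t=2.7713 [x] (4,3) — stop
  → r_3 = 2.7713
beam 4: φ=135°, α=120°
  cosα=-0.5000 sinα=0.8660 | (1,1) | tMaxX 1.2000 tMaxY 0.4272 | tΔX 2.0000 tΔY 1.1547
    t=0.4272 [y] (1,2)
    t=1.2000 [x] (0,2) — stop
  → r_4 = 1.2000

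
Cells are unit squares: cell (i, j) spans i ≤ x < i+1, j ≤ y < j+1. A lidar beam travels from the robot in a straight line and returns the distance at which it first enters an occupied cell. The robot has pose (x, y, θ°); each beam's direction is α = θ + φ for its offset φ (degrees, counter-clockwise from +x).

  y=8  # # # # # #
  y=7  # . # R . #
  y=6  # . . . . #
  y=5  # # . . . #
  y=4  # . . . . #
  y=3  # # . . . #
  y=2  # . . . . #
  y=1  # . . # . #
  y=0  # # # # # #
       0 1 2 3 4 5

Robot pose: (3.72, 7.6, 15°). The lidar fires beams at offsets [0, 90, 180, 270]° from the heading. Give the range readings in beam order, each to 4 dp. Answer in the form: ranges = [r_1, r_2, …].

beam 1: φ=0°, α=15°
  d=(0.9659,0.2588)  start (3,7)  tX=0.2899 tY=1.5455  stride 1/|dx|=1.0353 1/|dy|=3.8637
    cross x-line → (4,7), t=0.2899
    cross x-line → (5,7), t=1.3252 (wall)
  → r_1 = 1.3252
beam 2: φ=90°, α=105°
  d=(-0.2588,0.9659)  start (3,7)  tX=2.7819 tY=0.4141  stride 1/|dx|=3.8637 1/|dy|=1.0353
    cross y-line → (3,8), t=0.4141 (wall)
  → r_2 = 0.4141
beam 3: φ=180°, α=195°
  d=(-0.9659,-0.2588)  start (3,7)  tX=0.7454 tY=2.3182  stride 1/|dx|=1.0353 1/|dy|=3.8637
    cross x-line → (2,7), t=0.7454 (wall)
  → r_3 = 0.7454
beam 4: φ=270°, α=285°
  d=(0.2588,-0.9659)  start (3,7)  tX=1.0818 tY=0.6212  stride 1/|dx|=3.8637 1/|dy|=1.0353
    cross y-line → (3,6), t=0.6212
    cross x-line → (4,6), t=1.0818
    cross y-line → (4,5), t=1.6564
    cross y-line → (4,4), t=2.6917
    cross y-line → (4,3), t=3.7270
    cross y-line → (4,2), t=4.7623
    cross x-line → (5,2), t=4.9455 (wall)
  → r_4 = 4.9455

ranges = [1.3252, 0.4141, 0.7454, 4.9455]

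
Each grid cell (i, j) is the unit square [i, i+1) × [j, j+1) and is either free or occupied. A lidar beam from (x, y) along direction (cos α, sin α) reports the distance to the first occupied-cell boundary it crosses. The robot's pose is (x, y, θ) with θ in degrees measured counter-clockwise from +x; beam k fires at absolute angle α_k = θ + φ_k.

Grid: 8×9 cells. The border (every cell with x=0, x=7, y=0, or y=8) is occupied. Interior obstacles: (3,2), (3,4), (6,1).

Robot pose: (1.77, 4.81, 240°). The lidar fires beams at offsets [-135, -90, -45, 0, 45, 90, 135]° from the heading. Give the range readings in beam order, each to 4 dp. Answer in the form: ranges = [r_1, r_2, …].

beam 1: φ=-135°, α=105°
  d=(-0.2588,0.9659)  start (1,4)  tX=2.9751 tY=0.1967  stride 1/|dx|=3.8637 1/|dy|=1.0353
    cross y-line → (1,5), t=0.1967
    cross y-line → (1,6), t=1.2320
    cross y-line → (1,7), t=2.2673
    cross x-line → (0,7), t=2.9751 (wall)
  → r_1 = 2.9751
beam 2: φ=-90°, α=150°
  d=(-0.8660,0.5000)  start (1,4)  tX=0.8891 tY=0.3800  stride 1/|dx|=1.1547 1/|dy|=2.0000
    cross y-line → (1,5), t=0.3800
    cross x-line → (0,5), t=0.8891 (wall)
  → r_2 = 0.8891
beam 3: φ=-45°, α=195°
  d=(-0.9659,-0.2588)  start (1,4)  tX=0.7972 tY=3.1296  stride 1/|dx|=1.0353 1/|dy|=3.8637
    cross x-line → (0,4), t=0.7972 (wall)
  → r_3 = 0.7972
beam 4: φ=0°, α=240°
  d=(-0.5000,-0.8660)  start (1,4)  tX=1.5400 tY=0.9353  stride 1/|dx|=2.0000 1/|dy|=1.1547
    cross y-line → (1,3), t=0.9353
    cross x-line → (0,3), t=1.5400 (wall)
  → r_4 = 1.5400
beam 5: φ=45°, α=285°
  d=(0.2588,-0.9659)  start (1,4)  tX=0.8887 tY=0.8386  stride 1/|dx|=3.8637 1/|dy|=1.0353
    cross y-line → (1,3), t=0.8386
    cross x-line → (2,3), t=0.8887
    cross y-line → (2,2), t=1.8738
    cross y-line → (2,1), t=2.9091
    cross y-line → (2,0), t=3.9444 (wall)
  → r_5 = 3.9444
beam 6: φ=90°, α=330°
  d=(0.8660,-0.5000)  start (1,4)  tX=0.2656 tY=1.6200  stride 1/|dx|=1.1547 1/|dy|=2.0000
    cross x-line → (2,4), t=0.2656
    cross x-line → (3,4), t=1.4203 (wall)
  → r_6 = 1.4203
beam 7: φ=135°, α=15°
  d=(0.9659,0.2588)  start (1,4)  tX=0.2381 tY=0.7341  stride 1/|dx|=1.0353 1/|dy|=3.8637
    cross x-line → (2,4), t=0.2381
    cross y-line → (2,5), t=0.7341
    cross x-line → (3,5), t=1.2734
    cross x-line → (4,5), t=2.3087
    cross x-line → (5,5), t=3.3439
    cross x-line → (6,5), t=4.3792
    cross y-line → (6,6), t=4.5978
    cross x-line → (7,6), t=5.4145 (wall)
  → r_7 = 5.4145

ranges = [2.9751, 0.8891, 0.7972, 1.5400, 3.9444, 1.4203, 5.4145]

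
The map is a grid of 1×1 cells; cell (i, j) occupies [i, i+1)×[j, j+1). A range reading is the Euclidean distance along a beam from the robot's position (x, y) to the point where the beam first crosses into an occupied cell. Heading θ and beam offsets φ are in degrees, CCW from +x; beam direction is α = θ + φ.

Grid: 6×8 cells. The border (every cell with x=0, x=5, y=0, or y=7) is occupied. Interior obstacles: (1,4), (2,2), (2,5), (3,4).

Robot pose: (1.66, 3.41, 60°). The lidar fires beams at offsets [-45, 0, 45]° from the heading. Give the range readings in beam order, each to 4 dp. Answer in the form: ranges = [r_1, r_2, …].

beam 1: φ=-45°, α=15°
  d=(0.9659,0.2588)  start (1,3)  tX=0.3520 tY=2.2796  stride 1/|dx|=1.0353 1/|dy|=3.8637
    cross x-line → (2,3), t=0.3520
    cross x-line → (3,3), t=1.3873
    cross y-line → (3,4), t=2.2796 (wall)
  → r_1 = 2.2796
beam 2: φ=0°, α=60°
  d=(0.5000,0.8660)  start (1,3)  tX=0.6800 tY=0.6813  stride 1/|dx|=2.0000 1/|dy|=1.1547
    cross x-line → (2,3), t=0.6800
    cross y-line → (2,4), t=0.6813
    cross y-line → (2,5), t=1.8360 (wall)
  → r_2 = 1.8360
beam 3: φ=45°, α=105°
  d=(-0.2588,0.9659)  start (1,3)  tX=2.5500 tY=0.6108  stride 1/|dx|=3.8637 1/|dy|=1.0353
    cross y-line → (1,4), t=0.6108 (wall)
  → r_3 = 0.6108

ranges = [2.2796, 1.8360, 0.6108]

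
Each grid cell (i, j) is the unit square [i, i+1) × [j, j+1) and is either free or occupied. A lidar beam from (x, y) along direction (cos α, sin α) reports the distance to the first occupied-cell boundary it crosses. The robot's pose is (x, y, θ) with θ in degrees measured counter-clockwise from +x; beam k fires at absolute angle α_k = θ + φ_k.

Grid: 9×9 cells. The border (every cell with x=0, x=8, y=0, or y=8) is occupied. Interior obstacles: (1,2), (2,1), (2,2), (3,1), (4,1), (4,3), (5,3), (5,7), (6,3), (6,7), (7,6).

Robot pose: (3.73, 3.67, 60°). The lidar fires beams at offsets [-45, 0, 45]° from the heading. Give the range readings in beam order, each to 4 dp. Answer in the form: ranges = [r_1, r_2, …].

beam 1: φ=-45°, α=15°
  d=(0.9659,0.2588)  start (3,3)  tX=0.2795 tY=1.2750  stride 1/|dx|=1.0353 1/|dy|=3.8637
    cross x-line → (4,3), t=0.2795 (wall)
  → r_1 = 0.2795
beam 2: φ=0°, α=60°
  d=(0.5000,0.8660)  start (3,3)  tX=0.5400 tY=0.3811  stride 1/|dx|=2.0000 1/|dy|=1.1547
    cross y-line → (3,4), t=0.3811
    cross x-line → (4,4), t=0.5400
    cross y-line → (4,5), t=1.5358
    cross x-line → (5,5), t=2.5400
    cross y-line → (5,6), t=2.6905
    cross y-line → (5,7), t=3.8452 (wall)
  → r_2 = 3.8452
beam 3: φ=45°, α=105°
  d=(-0.2588,0.9659)  start (3,3)  tX=2.8205 tY=0.3416  stride 1/|dx|=3.8637 1/|dy|=1.0353
    cross y-line → (3,4), t=0.3416
    cross y-line → (3,5), t=1.3769
    cross y-line → (3,6), t=2.4122
    cross x-line → (2,6), t=2.8205
    cross y-line → (2,7), t=3.4475
    cross y-line → (2,8), t=4.4827 (wall)
  → r_3 = 4.4827

ranges = [0.2795, 3.8452, 4.4827]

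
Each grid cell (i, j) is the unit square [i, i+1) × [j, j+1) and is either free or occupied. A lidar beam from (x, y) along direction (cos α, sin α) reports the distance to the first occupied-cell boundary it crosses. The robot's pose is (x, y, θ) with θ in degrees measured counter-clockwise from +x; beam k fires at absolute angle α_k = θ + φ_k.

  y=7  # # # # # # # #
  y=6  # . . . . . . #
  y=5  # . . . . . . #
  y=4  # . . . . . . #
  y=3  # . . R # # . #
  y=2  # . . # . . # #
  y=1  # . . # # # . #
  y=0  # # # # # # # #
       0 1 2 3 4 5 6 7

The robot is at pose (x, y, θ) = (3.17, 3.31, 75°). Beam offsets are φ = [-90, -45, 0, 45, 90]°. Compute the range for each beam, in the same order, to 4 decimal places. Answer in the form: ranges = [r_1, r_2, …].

beam 1: φ=-90°, α=345°
  dir = (cos 345°, sin 345°) = (0.9659, -0.2588); from cell (3,3)
  next x-line at t=0.8593, next y-line at t=1.1977; Δt_x=1.0353, Δt_y=3.8637
    x: enter (4,3) at t=0.8593 ← occupied
  → r_1 = 0.8593
beam 2: φ=-45°, α=30°
  dir = (cos 30°, sin 30°) = (0.8660, 0.5000); from cell (3,3)
  next x-line at t=0.9584, next y-line at t=1.3800; Δt_x=1.1547, Δt_y=2.0000
    x: enter (4,3) at t=0.9584 ← occupied
  → r_2 = 0.9584
beam 3: φ=0°, α=75°
  dir = (cos 75°, sin 75°) = (0.2588, 0.9659); from cell (3,3)
  next x-line at t=3.2069, next y-line at t=0.7143; Δt_x=3.8637, Δt_y=1.0353
    y: enter (3,4) at t=0.7143
    y: enter (3,5) at t=1.7496
    y: enter (3,6) at t=2.7849
    x: enter (4,6) at t=3.2069
    y: enter (4,7) at t=3.8202 ← occupied
  → r_3 = 3.8202
beam 4: φ=45°, α=120°
  dir = (cos 120°, sin 120°) = (-0.5000, 0.8660); from cell (3,3)
  next x-line at t=0.3400, next y-line at t=0.7967; Δt_x=2.0000, Δt_y=1.1547
    x: enter (2,3) at t=0.3400
    y: enter (2,4) at t=0.7967
    y: enter (2,5) at t=1.9514
    x: enter (1,5) at t=2.3400
    y: enter (1,6) at t=3.1061
    y: enter (1,7) at t=4.2608 ← occupied
  → r_4 = 4.2608
beam 5: φ=90°, α=165°
  dir = (cos 165°, sin 165°) = (-0.9659, 0.2588); from cell (3,3)
  next x-line at t=0.1760, next y-line at t=2.6660; Δt_x=1.0353, Δt_y=3.8637
    x: enter (2,3) at t=0.1760
    x: enter (1,3) at t=1.2113
    x: enter (0,3) at t=2.2465 ← occupied
  → r_5 = 2.2465

ranges = [0.8593, 0.9584, 3.8202, 4.2608, 2.2465]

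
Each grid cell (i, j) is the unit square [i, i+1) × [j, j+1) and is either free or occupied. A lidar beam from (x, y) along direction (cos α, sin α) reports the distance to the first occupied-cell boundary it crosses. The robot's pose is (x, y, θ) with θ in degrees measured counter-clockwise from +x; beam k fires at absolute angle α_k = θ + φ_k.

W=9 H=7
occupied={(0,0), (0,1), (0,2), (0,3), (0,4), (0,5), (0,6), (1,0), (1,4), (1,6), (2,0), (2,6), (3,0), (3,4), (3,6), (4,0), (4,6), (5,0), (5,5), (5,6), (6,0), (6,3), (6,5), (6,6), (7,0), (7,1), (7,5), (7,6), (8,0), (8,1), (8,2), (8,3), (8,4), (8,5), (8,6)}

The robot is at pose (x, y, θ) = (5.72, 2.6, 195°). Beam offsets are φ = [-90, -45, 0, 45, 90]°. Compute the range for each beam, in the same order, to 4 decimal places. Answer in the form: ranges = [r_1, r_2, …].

beam 1: φ=-90°, α=105°
  d=(-0.2588,0.9659)  start (5,2)  tX=2.7819 tY=0.4141  stride 1/|dx|=3.8637 1/|dy|=1.0353
    cross y-line → (5,3), t=0.4141
    cross y-line → (5,4), t=1.4494
    cross y-line → (5,5), t=2.4847 (wall)
  → r_1 = 2.4847
beam 2: φ=-45°, α=150°
  d=(-0.8660,0.5000)  start (5,2)  tX=0.8314 tY=0.8000  stride 1/|dx|=1.1547 1/|dy|=2.0000
    cross y-line → (5,3), t=0.8000
    cross x-line → (4,3), t=0.8314
    cross x-line → (3,3), t=1.9861
    cross y-line → (3,4), t=2.8000 (wall)
  → r_2 = 2.8000
beam 3: φ=0°, α=195°
  d=(-0.9659,-0.2588)  start (5,2)  tX=0.7454 tY=2.3182  stride 1/|dx|=1.0353 1/|dy|=3.8637
    cross x-line → (4,2), t=0.7454
    cross x-line → (3,2), t=1.7807
    cross y-line → (3,1), t=2.3182
    cross x-line → (2,1), t=2.8160
    cross x-line → (1,1), t=3.8512
    cross x-line → (0,1), t=4.8865 (wall)
  → r_3 = 4.8865
beam 4: φ=45°, α=240°
  d=(-0.5000,-0.8660)  start (5,2)  tX=1.4400 tY=0.6928  stride 1/|dx|=2.0000 1/|dy|=1.1547
    cross y-line → (5,1), t=0.6928
    cross x-line → (4,1), t=1.4400
    cross y-line → (4,0), t=1.8475 (wall)
  → r_4 = 1.8475
beam 5: φ=90°, α=285°
  d=(0.2588,-0.9659)  start (5,2)  tX=1.0818 tY=0.6212  stride 1/|dx|=3.8637 1/|dy|=1.0353
    cross y-line → (5,1), t=0.6212
    cross x-line → (6,1), t=1.0818
    cross y-line → (6,0), t=1.6564 (wall)
  → r_5 = 1.6564

ranges = [2.4847, 2.8000, 4.8865, 1.8475, 1.6564]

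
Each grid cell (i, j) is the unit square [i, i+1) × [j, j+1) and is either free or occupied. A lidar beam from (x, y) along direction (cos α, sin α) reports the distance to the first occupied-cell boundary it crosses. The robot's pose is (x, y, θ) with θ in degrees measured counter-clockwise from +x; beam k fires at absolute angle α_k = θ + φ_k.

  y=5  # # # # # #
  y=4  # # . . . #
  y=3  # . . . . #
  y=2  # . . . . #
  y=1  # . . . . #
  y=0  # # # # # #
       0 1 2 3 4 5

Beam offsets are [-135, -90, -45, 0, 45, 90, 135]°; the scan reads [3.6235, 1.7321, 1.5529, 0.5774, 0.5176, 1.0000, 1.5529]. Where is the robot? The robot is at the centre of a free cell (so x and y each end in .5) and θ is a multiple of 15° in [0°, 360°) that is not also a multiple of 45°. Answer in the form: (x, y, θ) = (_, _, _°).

The pose lattice has 15·16 = 240 candidates. Test each by forward raycasting.
  (1.5, 3.5, 345°): beam 1 = 0.5774 ≠ 3.6235 ✗
  (1.5, 1.5, 30°): beam 1 = 0.5176 ≠ 3.6235 ✗
  (1.5, 1.5, 120°): beam 1 = 1.9319 ≠ 3.6235 ✗
  (2.5, 1.5, 120°): beam 1 = 1.9319 ≠ 3.6235 ✗
  (1.5, 2.5, 15°): beam 1 = 1.0000 ≠ 3.6235 ✗
  …
  (3.5, 4.5, 60°): r_1=3.6235, r_2=1.7321, r_3=1.5529, r_4=0.5774, r_5=0.5176, r_6=1.0000, r_7=1.5529 — all match ✓
Unique over the lattice → pose = (3.5, 4.5, 60°).

(x, y, θ) = (3.5, 4.5, 60°)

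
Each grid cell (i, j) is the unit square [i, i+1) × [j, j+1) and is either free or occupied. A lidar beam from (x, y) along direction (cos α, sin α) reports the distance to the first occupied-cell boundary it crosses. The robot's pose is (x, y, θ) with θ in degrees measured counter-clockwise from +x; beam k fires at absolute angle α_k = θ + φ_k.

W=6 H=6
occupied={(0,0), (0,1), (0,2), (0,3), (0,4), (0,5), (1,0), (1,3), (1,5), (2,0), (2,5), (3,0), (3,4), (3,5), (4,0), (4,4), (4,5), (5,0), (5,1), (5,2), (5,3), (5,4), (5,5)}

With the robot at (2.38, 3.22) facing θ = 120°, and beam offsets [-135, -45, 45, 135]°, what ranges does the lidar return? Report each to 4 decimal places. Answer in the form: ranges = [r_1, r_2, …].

beam 1: φ=-135°, α=345°
  dir = (cos 345°, sin 345°) = (0.9659, -0.2588); from cell (2,3)
  next x-line at t=0.6419, next y-line at t=0.8500; Δt_x=1.0353, Δt_y=3.8637
    x: enter (3,3) at t=0.6419
    y: enter (3,2) at t=0.8500
    x: enter (4,2) at t=1.6771
    x: enter (5,2) at t=2.7124 ← occupied
  → r_1 = 2.7124
beam 2: φ=-45°, α=75°
  dir = (cos 75°, sin 75°) = (0.2588, 0.9659); from cell (2,3)
  next x-line at t=2.3955, next y-line at t=0.8075; Δt_x=3.8637, Δt_y=1.0353
    y: enter (2,4) at t=0.8075
    y: enter (2,5) at t=1.8428 ← occupied
  → r_2 = 1.8428
beam 3: φ=45°, α=165°
  dir = (cos 165°, sin 165°) = (-0.9659, 0.2588); from cell (2,3)
  next x-line at t=0.3934, next y-line at t=3.0137; Δt_x=1.0353, Δt_y=3.8637
    x: enter (1,3) at t=0.3934 ← occupied
  → r_3 = 0.3934
beam 4: φ=135°, α=255°
  dir = (cos 255°, sin 255°) = (-0.2588, -0.9659); from cell (2,3)
  next x-line at t=1.4682, next y-line at t=0.2278; Δt_x=3.8637, Δt_y=1.0353
    y: enter (2,2) at t=0.2278
    y: enter (2,1) at t=1.2630
    x: enter (1,1) at t=1.4682
    y: enter (1,0) at t=2.2983 ← occupied
  → r_4 = 2.2983

ranges = [2.7124, 1.8428, 0.3934, 2.2983]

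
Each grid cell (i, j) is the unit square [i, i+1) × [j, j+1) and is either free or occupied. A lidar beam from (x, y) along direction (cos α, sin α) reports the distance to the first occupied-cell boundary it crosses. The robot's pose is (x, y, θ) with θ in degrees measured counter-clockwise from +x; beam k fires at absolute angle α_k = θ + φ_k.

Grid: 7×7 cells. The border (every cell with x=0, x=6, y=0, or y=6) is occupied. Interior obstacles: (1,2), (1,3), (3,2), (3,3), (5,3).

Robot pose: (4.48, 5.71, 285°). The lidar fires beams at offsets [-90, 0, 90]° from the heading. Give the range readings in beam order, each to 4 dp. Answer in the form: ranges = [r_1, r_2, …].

beam 1: φ=-90°, α=195°
  cosα=-0.9659 sinα=-0.2588 | (4,5) | tMaxX 0.4969 tMaxY 2.7432 | tΔX 1.0353 tΔY 3.8637
    t=0.4969 [x] (3,5)
    t=1.5322 [x] (2,5)
    t=2.5675 [x] (1,5)
    t=2.7432 [y] (1,4)
    t=3.6028 [x] (0,4) — stop
  → r_1 = 3.6028
beam 2: φ=0°, α=285°
  cosα=0.2588 sinα=-0.9659 | (4,5) | tMaxX 2.0091 tMaxY 0.7350 | tΔX 3.8637 tΔY 1.0353
    t=0.7350 [y] (4,4)
    t=1.7703 [y] (4,3)
    t=2.0091 [x] (5,3) — stop
  → r_2 = 2.0091
beam 3: φ=90°, α=15°
  cosα=0.9659 sinα=0.2588 | (4,5) | tMaxX 0.5383 tMaxY 1.1205 | tΔX 1.0353 tΔY 3.8637
    t=0.5383 [x] (5,5)
    t=1.1205 [y] (5,6) — stop
  → r_3 = 1.1205

ranges = [3.6028, 2.0091, 1.1205]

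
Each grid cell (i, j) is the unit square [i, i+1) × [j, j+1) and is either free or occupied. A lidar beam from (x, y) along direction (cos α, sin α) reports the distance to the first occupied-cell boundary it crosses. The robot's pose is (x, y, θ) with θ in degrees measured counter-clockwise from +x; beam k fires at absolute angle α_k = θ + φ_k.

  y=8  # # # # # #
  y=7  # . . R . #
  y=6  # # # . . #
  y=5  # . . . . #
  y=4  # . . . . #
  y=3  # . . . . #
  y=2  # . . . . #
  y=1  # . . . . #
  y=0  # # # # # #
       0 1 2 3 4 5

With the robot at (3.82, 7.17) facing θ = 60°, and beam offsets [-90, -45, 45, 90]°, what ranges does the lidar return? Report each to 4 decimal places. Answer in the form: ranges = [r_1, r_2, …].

ranges = [1.3625, 1.2216, 0.8593, 1.6600]

beam 1: φ=-90°, α=330°
  d=(0.8660,-0.5000)  start (3,7)  tX=0.2078 tY=0.3400  stride 1/|dx|=1.1547 1/|dy|=2.0000
    cross x-line → (4,7), t=0.2078
    cross y-line → (4,6), t=0.3400
    cross x-line → (5,6), t=1.3625 (wall)
  → r_1 = 1.3625
beam 2: φ=-45°, α=15°
  d=(0.9659,0.2588)  start (3,7)  tX=0.1863 tY=3.2069  stride 1/|dx|=1.0353 1/|dy|=3.8637
    cross x-line → (4,7), t=0.1863
    cross x-line → (5,7), t=1.2216 (wall)
  → r_2 = 1.2216
beam 3: φ=45°, α=105°
  d=(-0.2588,0.9659)  start (3,7)  tX=3.1682 tY=0.8593  stride 1/|dx|=3.8637 1/|dy|=1.0353
    cross y-line → (3,8), t=0.8593 (wall)
  → r_3 = 0.8593
beam 4: φ=90°, α=150°
  d=(-0.8660,0.5000)  start (3,7)  tX=0.9469 tY=1.6600  stride 1/|dx|=1.1547 1/|dy|=2.0000
    cross x-line → (2,7), t=0.9469
    cross y-line → (2,8), t=1.6600 (wall)
  → r_4 = 1.6600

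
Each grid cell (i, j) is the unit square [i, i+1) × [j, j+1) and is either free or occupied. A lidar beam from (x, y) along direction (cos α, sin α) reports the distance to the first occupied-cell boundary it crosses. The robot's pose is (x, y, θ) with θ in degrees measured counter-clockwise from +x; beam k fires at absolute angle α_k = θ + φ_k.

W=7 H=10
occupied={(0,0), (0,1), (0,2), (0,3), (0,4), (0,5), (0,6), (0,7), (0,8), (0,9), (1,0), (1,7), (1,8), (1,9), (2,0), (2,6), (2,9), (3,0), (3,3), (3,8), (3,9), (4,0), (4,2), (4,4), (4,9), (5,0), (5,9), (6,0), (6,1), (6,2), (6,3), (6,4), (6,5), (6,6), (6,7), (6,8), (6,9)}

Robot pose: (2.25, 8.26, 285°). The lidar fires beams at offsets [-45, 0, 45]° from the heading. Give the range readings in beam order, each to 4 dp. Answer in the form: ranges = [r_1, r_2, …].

beam 1: φ=-45°, α=240°
  cosα=-0.5000 sinα=-0.8660 | (2,8) | tMaxX 0.5000 tMaxY 0.3002 | tΔX 2.0000 tΔY 1.1547
    t=0.3002 [y] (2,7)
    t=0.5000 [x] (1,7) — stop
  → r_1 = 0.5000
beam 2: φ=0°, α=285°
  cosα=0.2588 sinα=-0.9659 | (2,8) | tMaxX 2.8978 tMaxY 0.2692 | tΔX 3.8637 tΔY 1.0353
    t=0.2692 [y] (2,7)
    t=1.3044 [y] (2,6) — stop
  → r_2 = 1.3044
beam 3: φ=45°, α=330°
  cosα=0.8660 sinα=-0.5000 | (2,8) | tMaxX 0.8660 tMaxY 0.5200 | tΔX 1.1547 tΔY 2.0000
    t=0.5200 [y] (2,7)
    t=0.8660 [x] (3,7)
    t=2.0207 [x] (4,7)
    t=2.5200 [y] (4,6)
    t=3.1754 [x] (5,6)
    t=4.3301 [x] (6,6) — stop
  → r_3 = 4.3301

ranges = [0.5000, 1.3044, 4.3301]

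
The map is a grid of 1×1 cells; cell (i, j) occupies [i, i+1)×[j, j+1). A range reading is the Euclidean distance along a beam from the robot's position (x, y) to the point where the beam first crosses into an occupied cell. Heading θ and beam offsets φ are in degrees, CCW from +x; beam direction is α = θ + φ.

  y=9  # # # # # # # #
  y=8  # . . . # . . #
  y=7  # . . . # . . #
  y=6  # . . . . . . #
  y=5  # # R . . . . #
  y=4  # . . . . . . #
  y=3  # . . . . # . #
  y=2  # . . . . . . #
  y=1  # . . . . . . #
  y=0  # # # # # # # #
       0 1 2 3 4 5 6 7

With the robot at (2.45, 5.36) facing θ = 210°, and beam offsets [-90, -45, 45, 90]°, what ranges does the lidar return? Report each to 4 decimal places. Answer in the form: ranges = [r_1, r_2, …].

ranges = [2.9000, 0.4659, 4.5138, 5.0345]

beam 1: φ=-90°, α=120°
  cosα=-0.5000 sinα=0.8660 | (2,5) | tMaxX 0.9000 tMaxY 0.7390 | tΔX 2.0000 tΔY 1.1547
    t=0.7390 [y] (2,6)
    t=0.9000 [x] (1,6)
    t=1.8937 [y] (1,7)
    t=2.9000 [x] (0,7) — stop
  → r_1 = 2.9000
beam 2: φ=-45°, α=165°
  cosα=-0.9659 sinα=0.2588 | (2,5) | tMaxX 0.4659 tMaxY 2.4728 | tΔX 1.0353 tΔY 3.8637
    t=0.4659 [x] (1,5) — stop
  → r_2 = 0.4659
beam 3: φ=45°, α=255°
  cosα=-0.2588 sinα=-0.9659 | (2,5) | tMaxX 1.7387 tMaxY 0.3727 | tΔX 3.8637 tΔY 1.0353
    t=0.3727 [y] (2,4)
    t=1.4080 [y] (2,3)
    t=1.7387 [x] (1,3)
    t=2.4433 [y] (1,2)
    t=3.4785 [y] (1,1)
    t=4.5138 [y] (1,0) — stop
  → r_3 = 4.5138
beam 4: φ=90°, α=300°
  cosα=0.5000 sinα=-0.8660 | (2,5) | tMaxX 1.1000 tMaxY 0.4157 | tΔX 2.0000 tΔY 1.1547
    t=0.4157 [y] (2,4)
    t=1.1000 [x] (3,4)
    t=1.5704 [y] (3,3)
    t=2.7251 [y] (3,2)
    t=3.1000 [x] (4,2)
    t=3.8798 [y] (4,1)
    t=5.0345 [y] (4,0) — stop
  → r_4 = 5.0345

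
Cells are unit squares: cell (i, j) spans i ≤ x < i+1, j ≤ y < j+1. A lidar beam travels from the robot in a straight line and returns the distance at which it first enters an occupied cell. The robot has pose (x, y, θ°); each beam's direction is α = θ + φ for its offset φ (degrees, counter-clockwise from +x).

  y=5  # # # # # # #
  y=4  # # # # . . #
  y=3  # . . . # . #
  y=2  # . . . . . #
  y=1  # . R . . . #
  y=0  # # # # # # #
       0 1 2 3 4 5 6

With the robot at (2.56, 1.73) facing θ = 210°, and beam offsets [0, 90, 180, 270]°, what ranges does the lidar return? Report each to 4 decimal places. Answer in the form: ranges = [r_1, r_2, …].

ranges = [1.4600, 0.8429, 2.5400, 2.6212]

beam 1: φ=0°, α=210°
  direction (-0.8660, -0.5000); cell (2,1); t to first gridline: x 0.6466, y 1.4600 (then +1.1547 / +2.0000)
    (1,1) via x @ 0.6466
    (1,0) via y @ 1.4600  # hit
  → r_1 = 1.4600
beam 2: φ=90°, α=300°
  direction (0.5000, -0.8660); cell (2,1); t to first gridline: x 0.8800, y 0.8429 (then +2.0000 / +1.1547)
    (2,0) via y @ 0.8429  # hit
  → r_2 = 0.8429
beam 3: φ=180°, α=30°
  direction (0.8660, 0.5000); cell (2,1); t to first gridline: x 0.5081, y 0.5400 (then +1.1547 / +2.0000)
    (3,1) via x @ 0.5081
    (3,2) via y @ 0.5400
    (4,2) via x @ 1.6628
    (4,3) via y @ 2.5400  # hit
  → r_3 = 2.5400
beam 4: φ=270°, α=120°
  direction (-0.5000, 0.8660); cell (2,1); t to first gridline: x 1.1200, y 0.3118 (then +2.0000 / +1.1547)
    (2,2) via y @ 0.3118
    (1,2) via x @ 1.1200
    (1,3) via y @ 1.4665
    (1,4) via y @ 2.6212  # hit
  → r_4 = 2.6212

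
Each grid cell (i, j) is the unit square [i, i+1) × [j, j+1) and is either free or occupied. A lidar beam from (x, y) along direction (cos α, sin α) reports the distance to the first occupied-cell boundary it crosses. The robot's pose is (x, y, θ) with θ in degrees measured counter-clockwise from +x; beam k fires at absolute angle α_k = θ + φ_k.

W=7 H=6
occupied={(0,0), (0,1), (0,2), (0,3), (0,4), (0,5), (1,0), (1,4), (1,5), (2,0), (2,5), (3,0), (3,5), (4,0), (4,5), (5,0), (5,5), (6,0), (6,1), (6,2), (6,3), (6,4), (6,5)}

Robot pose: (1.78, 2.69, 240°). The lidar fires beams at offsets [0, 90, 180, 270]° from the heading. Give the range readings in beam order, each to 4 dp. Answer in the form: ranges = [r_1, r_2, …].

ranges = [1.5600, 3.3800, 2.6674, 0.9007]

beam 1: φ=0°, α=240°
  direction (-0.5000, -0.8660); cell (1,2); t to first gridline: x 1.5600, y 0.7967 (then +2.0000 / +1.1547)
    (1,1) via y @ 0.7967
    (0,1) via x @ 1.5600  # hit
  → r_1 = 1.5600
beam 2: φ=90°, α=330°
  direction (0.8660, -0.5000); cell (1,2); t to first gridline: x 0.2540, y 1.3800 (then +1.1547 / +2.0000)
    (2,2) via x @ 0.2540
    (2,1) via y @ 1.3800
    (3,1) via x @ 1.4087
    (4,1) via x @ 2.5634
    (4,0) via y @ 3.3800  # hit
  → r_2 = 3.3800
beam 3: φ=180°, α=60°
  direction (0.5000, 0.8660); cell (1,2); t to first gridline: x 0.4400, y 0.3580 (then +2.0000 / +1.1547)
    (1,3) via y @ 0.3580
    (2,3) via x @ 0.4400
    (2,4) via y @ 1.5127
    (3,4) via x @ 2.4400
    (3,5) via y @ 2.6674  # hit
  → r_3 = 2.6674
beam 4: φ=270°, α=150°
  direction (-0.8660, 0.5000); cell (1,2); t to first gridline: x 0.9007, y 0.6200 (then +1.1547 / +2.0000)
    (1,3) via y @ 0.6200
    (0,3) via x @ 0.9007  # hit
  → r_4 = 0.9007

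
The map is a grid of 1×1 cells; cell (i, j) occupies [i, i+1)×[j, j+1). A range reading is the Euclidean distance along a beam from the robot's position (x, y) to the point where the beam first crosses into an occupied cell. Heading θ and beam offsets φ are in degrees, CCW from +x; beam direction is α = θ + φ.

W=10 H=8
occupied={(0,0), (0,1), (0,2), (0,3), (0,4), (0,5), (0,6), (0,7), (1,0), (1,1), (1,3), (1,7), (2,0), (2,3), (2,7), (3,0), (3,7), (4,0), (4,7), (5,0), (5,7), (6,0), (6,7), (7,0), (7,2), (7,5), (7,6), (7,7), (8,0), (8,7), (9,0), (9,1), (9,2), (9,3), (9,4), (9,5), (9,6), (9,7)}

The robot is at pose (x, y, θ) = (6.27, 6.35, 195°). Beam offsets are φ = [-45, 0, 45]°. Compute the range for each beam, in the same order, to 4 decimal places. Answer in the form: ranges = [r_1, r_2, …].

beam 1: φ=-45°, α=150°
  cosα=-0.8660 sinα=0.5000 | (6,6) | tMaxX 0.3118 tMaxY 1.3000 | tΔX 1.1547 tΔY 2.0000
    t=0.3118 [x] (5,6)
    t=1.3000 [y] (5,7) — stop
  → r_1 = 1.3000
beam 2: φ=0°, α=195°
  cosα=-0.9659 sinα=-0.2588 | (6,6) | tMaxX 0.2795 tMaxY 1.3523 | tΔX 1.0353 tΔY 3.8637
    t=0.2795 [x] (5,6)
    t=1.3148 [x] (4,6)
    t=1.3523 [y] (4,5)
    t=2.3501 [x] (3,5)
    t=3.3854 [x] (2,5)
    t=4.4206 [x] (1,5)
    t=5.2160 [y] (1,4)
    t=5.4559 [x] (0,4) — stop
  → r_2 = 5.4559
beam 3: φ=45°, α=240°
  cosα=-0.5000 sinα=-0.8660 | (6,6) | tMaxX 0.5400 tMaxY 0.4041 | tΔX 2.0000 tΔY 1.1547
    t=0.4041 [y] (6,5)
    t=0.5400 [x] (5,5)
    t=1.5588 [y] (5,4)
    t=2.5400 [x] (4,4)
    t=2.7135 [y] (4,3)
    t=3.8682 [y] (4,2)
    t=4.5400 [x] (3,2)
    t=5.0229 [y] (3,1)
    t=6.1776 [y] (3,0) — stop
  → r_3 = 6.1776

ranges = [1.3000, 5.4559, 6.1776]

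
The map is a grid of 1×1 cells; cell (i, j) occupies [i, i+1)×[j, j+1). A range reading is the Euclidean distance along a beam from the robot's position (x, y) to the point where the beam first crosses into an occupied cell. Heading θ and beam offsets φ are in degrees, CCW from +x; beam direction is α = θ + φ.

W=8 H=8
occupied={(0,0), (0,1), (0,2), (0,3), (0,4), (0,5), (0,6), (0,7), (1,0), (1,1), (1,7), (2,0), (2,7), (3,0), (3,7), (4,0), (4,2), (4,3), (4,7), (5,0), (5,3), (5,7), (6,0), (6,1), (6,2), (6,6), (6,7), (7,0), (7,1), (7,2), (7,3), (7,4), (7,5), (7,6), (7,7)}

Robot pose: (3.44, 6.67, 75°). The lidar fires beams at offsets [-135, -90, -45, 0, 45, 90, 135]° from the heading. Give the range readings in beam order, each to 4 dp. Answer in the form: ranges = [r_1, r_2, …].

ranges = [3.0831, 3.6856, 0.6600, 0.3416, 0.3811, 1.2750, 2.8175]

beam 1: φ=-135°, α=300°
  cosα=0.5000 sinα=-0.8660 | (3,6) | tMaxX 1.1200 tMaxY 0.7736 | tΔX 2.0000 tΔY 1.1547
    t=0.7736 [y] (3,5)
    t=1.1200 [x] (4,5)
    t=1.9283 [y] (4,4)
    t=3.0831 [y] (4,3) — stop
  → r_1 = 3.0831
beam 2: φ=-90°, α=345°
  cosα=0.9659 sinα=-0.2588 | (3,6) | tMaxX 0.5798 tMaxY 2.5887 | tΔX 1.0353 tΔY 3.8637
    t=0.5798 [x] (4,6)
    t=1.6150 [x] (5,6)
    t=2.5887 [y] (5,5)
    t=2.6503 [x] (6,5)
    t=3.6856 [x] (7,5) — stop
  → r_2 = 3.6856
beam 3: φ=-45°, α=30°
  cosα=0.8660 sinα=0.5000 | (3,6) | tMaxX 0.6466 tMaxY 0.6600 | tΔX 1.1547 tΔY 2.0000
    t=0.6466 [x] (4,6)
    t=0.6600 [y] (4,7) — stop
  → r_3 = 0.6600
beam 4: φ=0°, α=75°
  cosα=0.2588 sinα=0.9659 | (3,6) | tMaxX 2.1637 tMaxY 0.3416 | tΔX 3.8637 tΔY 1.0353
    t=0.3416 [y] (3,7) — stop
  → r_4 = 0.3416
beam 5: φ=45°, α=120°
  cosα=-0.5000 sinα=0.8660 | (3,6) | tMaxX 0.8800 tMaxY 0.3811 | tΔX 2.0000 tΔY 1.1547
    t=0.3811 [y] (3,7) — stop
  → r_5 = 0.3811
beam 6: φ=90°, α=165°
  cosα=-0.9659 sinα=0.2588 | (3,6) | tMaxX 0.4555 tMaxY 1.2750 | tΔX 1.0353 tΔY 3.8637
    t=0.4555 [x] (2,6)
    t=1.2750 [y] (2,7) — stop
  → r_6 = 1.2750
beam 7: φ=135°, α=210°
  cosα=-0.8660 sinα=-0.5000 | (3,6) | tMaxX 0.5081 tMaxY 1.3400 | tΔX 1.1547 tΔY 2.0000
    t=0.5081 [x] (2,6)
    t=1.3400 [y] (2,5)
    t=1.6628 [x] (1,5)
    t=2.8175 [x] (0,5) — stop
  → r_7 = 2.8175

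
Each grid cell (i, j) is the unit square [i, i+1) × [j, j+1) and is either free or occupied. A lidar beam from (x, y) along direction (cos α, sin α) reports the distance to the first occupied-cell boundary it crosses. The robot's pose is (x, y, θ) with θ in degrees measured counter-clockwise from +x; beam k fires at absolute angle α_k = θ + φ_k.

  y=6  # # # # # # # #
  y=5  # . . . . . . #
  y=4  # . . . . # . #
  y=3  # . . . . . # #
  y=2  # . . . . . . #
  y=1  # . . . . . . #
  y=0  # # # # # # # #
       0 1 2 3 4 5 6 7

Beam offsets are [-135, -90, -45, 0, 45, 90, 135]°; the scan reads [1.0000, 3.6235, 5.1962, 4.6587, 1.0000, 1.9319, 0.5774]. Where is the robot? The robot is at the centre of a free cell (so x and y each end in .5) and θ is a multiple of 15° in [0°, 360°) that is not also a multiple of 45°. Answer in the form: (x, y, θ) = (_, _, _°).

Candidates: 28 free-cell centres × 16 headings = 448 poses. Raycast each; keep the one whose scan matches to 4 dp.
  (3.5, 1.5, 255°): beam 1 = 5.0000 ≠ 1.0000 ✗
  (1.5, 3.5, 30°): beam 1 = 1.9319 ≠ 1.0000 ✗
  (6.5, 4.5, 150°): beam 1 = 0.5176 ≠ 1.0000 ✗
  …
  (4.5, 5.5, 285°): r_1=1.0000, r_2=3.6235, r_3=5.1962, r_4=4.6587, r_5=1.0000, r_6=1.9319, r_7=0.5774 — all match ✓
No second candidate reproduces the full scan.

(x, y, θ) = (4.5, 5.5, 285°)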